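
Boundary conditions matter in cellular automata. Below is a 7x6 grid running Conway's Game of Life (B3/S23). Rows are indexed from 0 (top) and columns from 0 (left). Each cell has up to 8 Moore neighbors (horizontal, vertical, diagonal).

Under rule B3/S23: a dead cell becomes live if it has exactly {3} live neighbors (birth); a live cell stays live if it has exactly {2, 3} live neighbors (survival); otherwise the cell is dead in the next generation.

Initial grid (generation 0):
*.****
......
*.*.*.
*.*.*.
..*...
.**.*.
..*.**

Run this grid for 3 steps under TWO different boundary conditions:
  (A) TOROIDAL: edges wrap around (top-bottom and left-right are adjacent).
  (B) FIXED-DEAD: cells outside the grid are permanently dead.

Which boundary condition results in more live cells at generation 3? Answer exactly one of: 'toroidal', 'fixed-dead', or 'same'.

Answer: same

Derivation:
Under TOROIDAL boundary, generation 3:
*.**.*
*.*...
.*....
**...*
..*...
......
......
Population = 11

Under FIXED-DEAD boundary, generation 3:
...**.
...**.
......
......
......
.**.**
...***
Population = 11

Comparison: toroidal=11, fixed-dead=11 -> same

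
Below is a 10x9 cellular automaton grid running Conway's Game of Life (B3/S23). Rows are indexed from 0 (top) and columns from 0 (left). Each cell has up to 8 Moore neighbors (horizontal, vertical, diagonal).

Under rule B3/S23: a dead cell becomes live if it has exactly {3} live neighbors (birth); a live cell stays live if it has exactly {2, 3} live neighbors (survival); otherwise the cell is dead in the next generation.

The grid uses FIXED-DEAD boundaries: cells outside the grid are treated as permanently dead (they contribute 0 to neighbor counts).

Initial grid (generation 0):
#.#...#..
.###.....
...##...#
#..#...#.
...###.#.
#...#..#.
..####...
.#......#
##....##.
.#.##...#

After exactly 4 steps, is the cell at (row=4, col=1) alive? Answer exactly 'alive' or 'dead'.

Simulating step by step:
Generation 0 (given above): 33 live cells
Generation 1: 36 live cells
..##.....
.#..#....
.#..#....
..#..####
...#.#.##
..#......
.#####...
##.#####.
##.....##
###....#.
Generation 2: 33 live cells
..##.....
.#..#....
.####.##.
..##.#..#
..####..#
.#...##..
#........
.......##
...###..#
#.#....##
Generation 3: 28 live cells
..##.....
.#..##...
.#....##.
........#
.#.....#.
.###.##..
......##.
....#..##
...##.#..
...##..##
Generation 4: 31 live cells
..###....
.#.####..
.....###.
......#.#
.#....##.
.##..#...
..###...#
...##...#
......#..
...###.#.

Cell (4,1) at generation 4: 1 -> alive

Answer: alive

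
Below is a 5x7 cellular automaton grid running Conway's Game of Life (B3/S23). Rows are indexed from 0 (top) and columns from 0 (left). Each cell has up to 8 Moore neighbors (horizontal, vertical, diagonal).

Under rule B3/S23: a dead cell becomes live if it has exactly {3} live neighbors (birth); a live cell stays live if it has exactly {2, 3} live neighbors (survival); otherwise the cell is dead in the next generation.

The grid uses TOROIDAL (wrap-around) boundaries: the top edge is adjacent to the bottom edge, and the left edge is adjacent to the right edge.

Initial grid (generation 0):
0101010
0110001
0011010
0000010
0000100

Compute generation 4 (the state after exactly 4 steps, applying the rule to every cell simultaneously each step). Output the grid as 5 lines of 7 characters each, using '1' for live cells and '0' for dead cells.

Simulating step by step:
Generation 0 (given above): 11 live cells
Generation 1: 19 live cells
1101110
1100011
0111111
0001010
0000110
Generation 2: 6 live cells
0111000
0000000
0101000
0000000
0010000
Generation 3: 9 live cells
0111000
0101000
0000000
0010000
0111000
Generation 4: 8 live cells
(generation 4 grid is the final answer)

Answer: 1000100
0101000
0010000
0111000
0000000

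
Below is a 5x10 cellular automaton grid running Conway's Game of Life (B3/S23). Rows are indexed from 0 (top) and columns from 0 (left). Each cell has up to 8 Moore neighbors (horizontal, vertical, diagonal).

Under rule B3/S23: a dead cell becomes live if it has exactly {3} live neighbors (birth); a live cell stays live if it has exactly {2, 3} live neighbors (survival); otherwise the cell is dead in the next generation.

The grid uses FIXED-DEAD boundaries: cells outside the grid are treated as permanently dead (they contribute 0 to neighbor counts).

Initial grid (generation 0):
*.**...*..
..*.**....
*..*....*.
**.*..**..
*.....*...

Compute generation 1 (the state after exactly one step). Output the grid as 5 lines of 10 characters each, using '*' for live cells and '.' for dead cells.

Simulating step by step:
Generation 0 (given above): 17 live cells
Generation 1: 20 live cells
(generation 1 grid is the final answer)

Answer: .****.....
..*.*.....
*..*.***..
***...**..
**....**..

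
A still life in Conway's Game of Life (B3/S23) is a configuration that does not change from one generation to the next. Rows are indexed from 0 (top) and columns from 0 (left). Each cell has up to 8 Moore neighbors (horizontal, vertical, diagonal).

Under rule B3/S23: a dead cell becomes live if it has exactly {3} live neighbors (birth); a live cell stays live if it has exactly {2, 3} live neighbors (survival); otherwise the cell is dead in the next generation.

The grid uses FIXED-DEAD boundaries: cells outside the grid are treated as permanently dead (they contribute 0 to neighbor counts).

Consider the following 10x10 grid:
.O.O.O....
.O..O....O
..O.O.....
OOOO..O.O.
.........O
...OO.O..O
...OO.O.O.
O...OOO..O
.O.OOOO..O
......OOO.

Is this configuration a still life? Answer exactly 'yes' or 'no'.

Answer: no

Derivation:
Compute generation 1 and compare to generation 0 (given above):
Generation 1:
..O.O.....
.O..OO....
O...OO....
.OOO......
.O..OO.OOO
...OO..OOO
......O.OO
..O.....OO
...O.....O
....O.OOO.
Cell (0,1) differs: gen0=1 vs gen1=0 -> NOT a still life.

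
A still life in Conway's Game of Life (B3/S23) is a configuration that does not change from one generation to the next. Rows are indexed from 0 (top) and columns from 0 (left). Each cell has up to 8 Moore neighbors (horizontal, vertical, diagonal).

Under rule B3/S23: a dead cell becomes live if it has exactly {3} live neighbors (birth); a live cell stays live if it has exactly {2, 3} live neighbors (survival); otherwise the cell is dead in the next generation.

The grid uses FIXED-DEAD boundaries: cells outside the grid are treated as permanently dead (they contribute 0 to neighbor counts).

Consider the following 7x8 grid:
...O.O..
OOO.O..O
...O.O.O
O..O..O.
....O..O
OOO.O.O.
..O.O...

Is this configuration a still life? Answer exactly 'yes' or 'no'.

Compute generation 1 and compare to generation 0 (given above):
Generation 1:
.OOOO...
.OO..O..
O..O.O.O
...O.OOO
O.O.O.OO
.OO.O...
..O..O..
Cell (0,1) differs: gen0=0 vs gen1=1 -> NOT a still life.

Answer: no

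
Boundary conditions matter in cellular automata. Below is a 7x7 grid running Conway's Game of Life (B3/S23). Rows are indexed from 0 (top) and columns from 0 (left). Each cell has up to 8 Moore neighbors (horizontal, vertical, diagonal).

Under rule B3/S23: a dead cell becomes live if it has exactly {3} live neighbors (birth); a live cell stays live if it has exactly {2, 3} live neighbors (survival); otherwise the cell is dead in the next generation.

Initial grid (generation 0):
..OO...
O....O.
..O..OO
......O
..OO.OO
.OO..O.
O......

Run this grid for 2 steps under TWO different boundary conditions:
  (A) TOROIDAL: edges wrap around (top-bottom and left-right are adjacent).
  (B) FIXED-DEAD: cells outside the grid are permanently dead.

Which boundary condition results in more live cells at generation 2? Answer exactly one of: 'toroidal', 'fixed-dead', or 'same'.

Answer: fixed-dead

Derivation:
Under TOROIDAL boundary, generation 2:
OO...O.
.OOOOO.
O....O.
.......
.......
.......
...O.OO
Population = 13

Under FIXED-DEAD boundary, generation 2:
..OOOO.
..OOO.O
.O....O
.O.....
......O
O.....O
.O.OOO.
Population = 18

Comparison: toroidal=13, fixed-dead=18 -> fixed-dead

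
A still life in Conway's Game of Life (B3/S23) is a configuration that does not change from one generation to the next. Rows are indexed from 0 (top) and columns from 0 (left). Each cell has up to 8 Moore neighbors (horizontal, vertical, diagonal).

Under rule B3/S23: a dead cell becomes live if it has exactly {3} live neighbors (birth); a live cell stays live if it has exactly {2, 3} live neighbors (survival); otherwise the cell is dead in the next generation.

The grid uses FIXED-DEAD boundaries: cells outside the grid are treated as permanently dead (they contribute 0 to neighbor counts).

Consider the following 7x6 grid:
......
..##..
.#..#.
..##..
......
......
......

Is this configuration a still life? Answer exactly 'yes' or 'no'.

Compute generation 1 and compare to generation 0 (given above):
Generation 1:
......
..##..
.#..#.
..##..
......
......
......
The grids are IDENTICAL -> still life.

Answer: yes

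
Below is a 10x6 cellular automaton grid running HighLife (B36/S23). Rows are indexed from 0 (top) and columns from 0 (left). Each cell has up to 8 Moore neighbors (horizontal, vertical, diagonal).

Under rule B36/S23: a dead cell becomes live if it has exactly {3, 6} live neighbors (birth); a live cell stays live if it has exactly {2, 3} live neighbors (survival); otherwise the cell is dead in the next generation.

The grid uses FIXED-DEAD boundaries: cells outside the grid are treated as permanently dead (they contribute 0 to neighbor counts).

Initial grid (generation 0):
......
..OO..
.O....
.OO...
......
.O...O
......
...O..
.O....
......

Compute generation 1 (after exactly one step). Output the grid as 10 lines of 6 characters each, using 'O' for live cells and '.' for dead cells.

Simulating step by step:
Generation 0 (given above): 9 live cells
Generation 1: 7 live cells
(generation 1 grid is the final answer)

Answer: ......
..O...
.O.O..
.OO...
.OO...
......
......
......
......
......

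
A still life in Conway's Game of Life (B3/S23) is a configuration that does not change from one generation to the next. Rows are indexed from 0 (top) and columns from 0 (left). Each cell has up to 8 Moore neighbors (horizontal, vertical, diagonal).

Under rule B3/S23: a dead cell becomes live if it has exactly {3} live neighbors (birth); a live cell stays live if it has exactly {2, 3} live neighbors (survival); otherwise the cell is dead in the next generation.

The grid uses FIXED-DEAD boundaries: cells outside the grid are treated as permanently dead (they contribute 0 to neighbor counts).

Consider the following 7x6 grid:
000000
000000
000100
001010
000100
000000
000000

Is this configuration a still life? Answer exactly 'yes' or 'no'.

Compute generation 1 and compare to generation 0 (given above):
Generation 1:
000000
000000
000100
001010
000100
000000
000000
The grids are IDENTICAL -> still life.

Answer: yes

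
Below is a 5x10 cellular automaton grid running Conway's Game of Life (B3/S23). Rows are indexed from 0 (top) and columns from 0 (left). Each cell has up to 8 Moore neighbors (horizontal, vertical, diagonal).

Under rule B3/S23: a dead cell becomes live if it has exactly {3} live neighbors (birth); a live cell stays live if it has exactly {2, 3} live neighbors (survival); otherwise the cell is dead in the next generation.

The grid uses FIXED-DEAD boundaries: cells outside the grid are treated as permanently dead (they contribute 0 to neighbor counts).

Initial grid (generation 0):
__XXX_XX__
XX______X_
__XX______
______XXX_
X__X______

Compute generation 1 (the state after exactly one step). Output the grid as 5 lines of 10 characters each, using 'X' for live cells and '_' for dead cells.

Answer: _XXX___X__
_X__X__X__
_XX_____X_
__XX___X__
_______X__

Derivation:
Simulating step by step:
Generation 0 (given above): 15 live cells
Generation 1: 14 live cells
(generation 1 grid is the final answer)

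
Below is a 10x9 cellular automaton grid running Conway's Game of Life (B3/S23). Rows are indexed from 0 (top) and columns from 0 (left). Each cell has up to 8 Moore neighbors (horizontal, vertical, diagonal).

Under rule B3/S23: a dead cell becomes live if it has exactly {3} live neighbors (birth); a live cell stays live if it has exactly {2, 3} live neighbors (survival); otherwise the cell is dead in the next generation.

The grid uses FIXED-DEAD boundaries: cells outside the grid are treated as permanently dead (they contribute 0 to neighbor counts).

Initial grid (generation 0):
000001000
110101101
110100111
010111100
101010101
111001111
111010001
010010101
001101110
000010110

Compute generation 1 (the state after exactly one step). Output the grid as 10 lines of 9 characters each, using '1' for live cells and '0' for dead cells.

Answer: 000011100
110001001
000100001
000000001
100000001
000010101
000010001
100010101
001100001
000110010

Derivation:
Simulating step by step:
Generation 0 (given above): 47 live cells
Generation 1: 27 live cells
(generation 1 grid is the final answer)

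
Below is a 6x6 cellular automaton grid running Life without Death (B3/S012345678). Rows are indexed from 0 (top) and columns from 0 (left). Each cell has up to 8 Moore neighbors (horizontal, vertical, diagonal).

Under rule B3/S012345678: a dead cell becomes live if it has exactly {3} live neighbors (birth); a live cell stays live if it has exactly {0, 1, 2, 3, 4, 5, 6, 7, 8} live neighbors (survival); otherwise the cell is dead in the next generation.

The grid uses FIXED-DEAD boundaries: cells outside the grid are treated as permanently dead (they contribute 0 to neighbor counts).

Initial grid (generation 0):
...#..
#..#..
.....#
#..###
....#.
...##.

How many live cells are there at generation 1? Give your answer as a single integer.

Answer: 13

Derivation:
Simulating step by step:
Generation 0 (given above): 11 live cells
Generation 1: 13 live cells
...#..
#..##.
...#.#
#..###
....#.
...##.
Population at generation 1: 13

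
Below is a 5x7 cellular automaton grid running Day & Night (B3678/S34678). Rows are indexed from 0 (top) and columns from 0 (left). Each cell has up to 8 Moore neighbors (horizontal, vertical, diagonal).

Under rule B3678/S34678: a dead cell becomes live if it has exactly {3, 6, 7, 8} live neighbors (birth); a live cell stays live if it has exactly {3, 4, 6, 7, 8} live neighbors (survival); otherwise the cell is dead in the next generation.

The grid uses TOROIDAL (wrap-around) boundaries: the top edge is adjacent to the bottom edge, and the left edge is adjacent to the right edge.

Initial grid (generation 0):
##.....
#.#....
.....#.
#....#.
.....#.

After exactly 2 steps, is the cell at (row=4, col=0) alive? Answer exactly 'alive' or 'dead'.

Answer: alive

Derivation:
Simulating step by step:
Generation 0 (given above): 8 live cells
Generation 1: 7 live cells
.#....#
......#
.#.....
....#..
##.....
Generation 2: 3 live cells
.......
.......
.......
##.....
#......

Cell (4,0) at generation 2: 1 -> alive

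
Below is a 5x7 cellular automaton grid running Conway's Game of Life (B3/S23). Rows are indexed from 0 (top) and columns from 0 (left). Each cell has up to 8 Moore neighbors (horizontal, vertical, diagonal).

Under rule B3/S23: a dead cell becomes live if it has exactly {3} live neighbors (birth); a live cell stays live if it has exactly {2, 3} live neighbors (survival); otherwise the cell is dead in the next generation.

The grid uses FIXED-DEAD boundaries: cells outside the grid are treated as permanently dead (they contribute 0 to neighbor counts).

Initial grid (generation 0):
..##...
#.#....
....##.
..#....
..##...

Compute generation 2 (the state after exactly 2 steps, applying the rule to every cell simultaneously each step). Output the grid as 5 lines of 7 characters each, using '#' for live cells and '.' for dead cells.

Simulating step by step:
Generation 0 (given above): 9 live cells
Generation 1: 12 live cells
.###...
.##.#..
.#.#...
..#.#..
..##...
Generation 2: 10 live cells
(generation 2 grid is the final answer)

Answer: .#.#...
#...#..
.#..#..
.#..#..
..##...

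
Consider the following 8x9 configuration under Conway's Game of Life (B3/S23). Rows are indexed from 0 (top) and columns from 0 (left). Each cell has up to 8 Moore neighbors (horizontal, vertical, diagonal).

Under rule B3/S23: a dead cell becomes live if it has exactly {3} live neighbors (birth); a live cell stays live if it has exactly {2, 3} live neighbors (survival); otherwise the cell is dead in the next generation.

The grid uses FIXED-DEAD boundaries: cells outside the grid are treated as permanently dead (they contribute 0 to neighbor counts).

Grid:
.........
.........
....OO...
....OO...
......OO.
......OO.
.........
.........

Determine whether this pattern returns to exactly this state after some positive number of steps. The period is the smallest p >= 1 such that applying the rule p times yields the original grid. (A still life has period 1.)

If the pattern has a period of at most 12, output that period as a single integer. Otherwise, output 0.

Simulating and comparing each generation to the original:
Gen 0 (original, given above): 8 live cells
Gen 1: 6 live cells, differs from original
Gen 2: 8 live cells, MATCHES original -> period = 2

Answer: 2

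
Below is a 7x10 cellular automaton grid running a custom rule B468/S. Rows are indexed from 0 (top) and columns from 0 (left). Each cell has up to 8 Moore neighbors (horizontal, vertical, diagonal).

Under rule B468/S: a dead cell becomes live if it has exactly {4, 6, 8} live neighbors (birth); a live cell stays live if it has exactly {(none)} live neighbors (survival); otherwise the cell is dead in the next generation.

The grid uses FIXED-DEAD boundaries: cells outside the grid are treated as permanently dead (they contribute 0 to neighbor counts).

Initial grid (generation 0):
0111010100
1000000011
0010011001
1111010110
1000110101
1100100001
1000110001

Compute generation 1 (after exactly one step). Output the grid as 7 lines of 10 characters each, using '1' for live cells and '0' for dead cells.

Answer: 0000000000
0110001000
0000000100
0000001000
0111001000
0000000010
0000000000

Derivation:
Simulating step by step:
Generation 0 (given above): 32 live cells
Generation 1: 10 live cells
(generation 1 grid is the final answer)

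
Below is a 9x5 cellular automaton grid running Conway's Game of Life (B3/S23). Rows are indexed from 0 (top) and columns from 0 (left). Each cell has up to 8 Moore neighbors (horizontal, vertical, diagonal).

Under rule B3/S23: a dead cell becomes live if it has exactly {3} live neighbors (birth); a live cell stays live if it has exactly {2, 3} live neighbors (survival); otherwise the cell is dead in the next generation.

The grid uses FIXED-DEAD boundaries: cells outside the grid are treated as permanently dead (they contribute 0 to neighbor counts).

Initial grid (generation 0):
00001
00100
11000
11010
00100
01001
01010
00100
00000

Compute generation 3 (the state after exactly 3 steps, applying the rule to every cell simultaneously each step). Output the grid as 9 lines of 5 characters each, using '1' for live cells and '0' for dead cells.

Answer: 00000
00000
11000
10100
10111
10001
11011
00100
00000

Derivation:
Simulating step by step:
Generation 0 (given above): 13 live cells
Generation 1: 11 live cells
00000
01000
10000
10000
10110
01010
01010
00100
00000
Generation 2: 13 live cells
00000
00000
11000
10000
10110
11011
01010
00100
00000
Generation 3: 15 live cells
(generation 3 grid is the final answer)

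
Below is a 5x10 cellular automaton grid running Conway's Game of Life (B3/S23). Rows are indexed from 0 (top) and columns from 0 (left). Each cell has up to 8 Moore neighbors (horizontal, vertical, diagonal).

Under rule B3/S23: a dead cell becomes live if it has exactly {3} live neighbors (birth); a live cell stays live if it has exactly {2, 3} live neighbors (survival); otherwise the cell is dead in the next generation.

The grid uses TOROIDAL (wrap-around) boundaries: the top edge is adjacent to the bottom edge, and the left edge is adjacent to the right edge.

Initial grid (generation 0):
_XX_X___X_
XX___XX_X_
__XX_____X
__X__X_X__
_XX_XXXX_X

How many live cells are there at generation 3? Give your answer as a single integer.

Answer: 18

Derivation:
Simulating step by step:
Generation 0 (given above): 22 live cells
Generation 1: 21 live cells
____X___X_
X___XX_XX_
X_XXXX_XXX
X____X_X__
X___X__X__
Generation 2: 17 live cells
___XX_X_X_
XX________
X__X______
X____X_X__
____XXXXXX
Generation 3: 18 live cells
X__XX_X_X_
XXXXX____X
X________X
X____X_X__
___X_____X
Population at generation 3: 18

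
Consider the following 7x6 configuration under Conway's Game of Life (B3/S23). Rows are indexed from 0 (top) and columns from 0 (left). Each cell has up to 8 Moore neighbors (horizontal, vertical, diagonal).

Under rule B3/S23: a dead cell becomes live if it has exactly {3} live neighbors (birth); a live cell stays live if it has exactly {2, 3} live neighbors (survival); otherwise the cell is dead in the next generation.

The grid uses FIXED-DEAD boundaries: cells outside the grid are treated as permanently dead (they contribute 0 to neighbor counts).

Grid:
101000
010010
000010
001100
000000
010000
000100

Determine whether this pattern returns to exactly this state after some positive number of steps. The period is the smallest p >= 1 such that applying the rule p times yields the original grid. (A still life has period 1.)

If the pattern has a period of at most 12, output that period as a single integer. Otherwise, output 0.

Answer: 0

Derivation:
Simulating and comparing each generation to the original:
Gen 0 (original, given above): 9 live cells
Gen 1: 7 live cells, differs from original
Gen 2: 7 live cells, differs from original
Gen 3: 7 live cells, differs from original
Gen 4: 7 live cells, differs from original
Gen 5: 7 live cells, differs from original
Gen 6: 7 live cells, differs from original
Gen 7: 7 live cells, differs from original
Gen 8: 7 live cells, differs from original
Gen 9: 7 live cells, differs from original
Gen 10: 7 live cells, differs from original
Gen 11: 7 live cells, differs from original
Gen 12: 7 live cells, differs from original
No period found within 12 steps.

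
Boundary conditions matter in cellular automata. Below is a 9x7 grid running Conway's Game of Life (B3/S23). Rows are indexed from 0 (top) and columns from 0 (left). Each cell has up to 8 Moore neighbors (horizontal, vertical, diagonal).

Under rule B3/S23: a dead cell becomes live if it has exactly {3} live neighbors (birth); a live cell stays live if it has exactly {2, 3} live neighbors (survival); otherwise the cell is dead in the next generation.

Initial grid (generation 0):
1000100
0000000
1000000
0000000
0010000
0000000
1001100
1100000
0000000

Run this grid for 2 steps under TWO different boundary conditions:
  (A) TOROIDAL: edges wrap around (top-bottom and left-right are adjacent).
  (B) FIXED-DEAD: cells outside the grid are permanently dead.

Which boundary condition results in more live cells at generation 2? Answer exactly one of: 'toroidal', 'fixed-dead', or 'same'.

Answer: toroidal

Derivation:
Under TOROIDAL boundary, generation 2:
0000000
0000000
0000000
0000000
0000000
0000000
1110000
0010001
1100000
Population = 7

Under FIXED-DEAD boundary, generation 2:
0000000
0000000
0000000
0000000
0000000
0000000
1110000
1100000
0000000
Population = 5

Comparison: toroidal=7, fixed-dead=5 -> toroidal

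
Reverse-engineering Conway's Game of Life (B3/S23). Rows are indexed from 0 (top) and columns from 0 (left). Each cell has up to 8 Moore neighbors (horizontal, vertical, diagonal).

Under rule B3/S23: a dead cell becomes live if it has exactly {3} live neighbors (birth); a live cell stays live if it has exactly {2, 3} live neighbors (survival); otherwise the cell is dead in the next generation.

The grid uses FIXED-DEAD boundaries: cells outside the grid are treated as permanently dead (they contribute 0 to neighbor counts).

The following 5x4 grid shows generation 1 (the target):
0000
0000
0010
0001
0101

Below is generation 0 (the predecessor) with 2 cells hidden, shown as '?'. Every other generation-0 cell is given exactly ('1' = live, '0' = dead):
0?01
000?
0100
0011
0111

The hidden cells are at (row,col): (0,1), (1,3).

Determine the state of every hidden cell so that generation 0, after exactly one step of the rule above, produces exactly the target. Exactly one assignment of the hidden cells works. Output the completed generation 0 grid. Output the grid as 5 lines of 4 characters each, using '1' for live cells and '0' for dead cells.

Answer: 0001
0000
0100
0011
0111

Derivation:
Hidden generation-0 cells (in order): (0,1), (1,3).
A hidden cell only influences target cells in its own 3x3 neighborhood. Try each of the 2^2 = 4 assignments, step the completed generation 0 forward once under B3/S23, and compare with the target:
  (0,1)=0 (1,3)=0 -> step reproduces the target at every cell -> ACCEPT
  (0,1)=0 (1,3)=1 -> step gives (1,2)='1' but target has '0' -> reject
  (0,1)=1 (1,3)=0 -> step gives (1,2)='1' but target has '0' -> reject
  (0,1)=1 (1,3)=1 -> step gives (0,2)='1' but target has '0' -> reject
Unique solution: (0,1)=dead, (1,3)=dead.
Check: live-neighbor counts of every cell in the completed generation 0:
0010
1121
1132
2453
1243
Applying B3/S23 to generation 0 with these counts gives:
0000
0000
0010
0001
0101
which matches the target exactly.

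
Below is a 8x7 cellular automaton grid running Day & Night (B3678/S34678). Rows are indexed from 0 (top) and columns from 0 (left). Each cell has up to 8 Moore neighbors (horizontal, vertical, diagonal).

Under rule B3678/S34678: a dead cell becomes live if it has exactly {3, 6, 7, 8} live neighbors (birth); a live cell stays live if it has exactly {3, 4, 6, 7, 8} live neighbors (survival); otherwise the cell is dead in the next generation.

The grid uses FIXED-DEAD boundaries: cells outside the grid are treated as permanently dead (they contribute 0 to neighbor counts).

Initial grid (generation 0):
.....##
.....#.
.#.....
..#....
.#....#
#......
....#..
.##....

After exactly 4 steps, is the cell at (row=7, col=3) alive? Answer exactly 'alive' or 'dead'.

Simulating step by step:
Generation 0 (given above): 11 live cells
Generation 1: 3 live cells
.......
......#
.......
.#.....
.......
.......
.#.....
.......
Generation 2: 0 live cells
.......
.......
.......
.......
.......
.......
.......
.......
Generation 3: 0 live cells
.......
.......
.......
.......
.......
.......
.......
.......
Generation 4: 0 live cells
.......
.......
.......
.......
.......
.......
.......
.......

Cell (7,3) at generation 4: 0 -> dead

Answer: dead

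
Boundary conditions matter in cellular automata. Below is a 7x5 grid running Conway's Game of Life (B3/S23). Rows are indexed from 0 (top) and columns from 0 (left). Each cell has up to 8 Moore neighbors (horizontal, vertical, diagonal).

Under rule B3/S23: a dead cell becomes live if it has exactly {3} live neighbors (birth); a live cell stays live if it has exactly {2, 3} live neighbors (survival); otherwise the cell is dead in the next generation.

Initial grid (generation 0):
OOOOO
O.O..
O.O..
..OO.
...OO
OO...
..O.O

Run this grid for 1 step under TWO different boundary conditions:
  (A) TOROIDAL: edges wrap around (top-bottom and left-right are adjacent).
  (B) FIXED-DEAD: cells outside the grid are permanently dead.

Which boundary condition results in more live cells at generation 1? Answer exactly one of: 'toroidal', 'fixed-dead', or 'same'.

Answer: fixed-dead

Derivation:
Under TOROIDAL boundary, generation 1:
.....
.....
..O.O
.OO..
OO.OO
OOO..
.....
Population = 11

Under FIXED-DEAD boundary, generation 1:
O.OO.
O....
..O..
.OO.O
.O.OO
.OO.O
.O...
Population = 15

Comparison: toroidal=11, fixed-dead=15 -> fixed-dead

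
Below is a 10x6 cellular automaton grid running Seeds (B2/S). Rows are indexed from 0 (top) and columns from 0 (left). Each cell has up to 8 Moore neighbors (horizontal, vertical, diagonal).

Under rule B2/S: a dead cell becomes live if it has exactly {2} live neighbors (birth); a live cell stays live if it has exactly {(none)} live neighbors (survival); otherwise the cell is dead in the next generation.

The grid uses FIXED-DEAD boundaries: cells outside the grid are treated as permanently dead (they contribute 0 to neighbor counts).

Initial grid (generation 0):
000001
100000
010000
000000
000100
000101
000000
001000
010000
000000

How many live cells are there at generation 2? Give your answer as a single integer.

Simulating step by step:
Generation 0 (given above): 8 live cells
Generation 1: 10 live cells
000000
010000
100000
001000
001000
001000
001110
010000
001000
000000
Generation 2: 6 live cells
000000
100000
001000
000100
000000
000010
000000
000010
010000
000000
Population at generation 2: 6

Answer: 6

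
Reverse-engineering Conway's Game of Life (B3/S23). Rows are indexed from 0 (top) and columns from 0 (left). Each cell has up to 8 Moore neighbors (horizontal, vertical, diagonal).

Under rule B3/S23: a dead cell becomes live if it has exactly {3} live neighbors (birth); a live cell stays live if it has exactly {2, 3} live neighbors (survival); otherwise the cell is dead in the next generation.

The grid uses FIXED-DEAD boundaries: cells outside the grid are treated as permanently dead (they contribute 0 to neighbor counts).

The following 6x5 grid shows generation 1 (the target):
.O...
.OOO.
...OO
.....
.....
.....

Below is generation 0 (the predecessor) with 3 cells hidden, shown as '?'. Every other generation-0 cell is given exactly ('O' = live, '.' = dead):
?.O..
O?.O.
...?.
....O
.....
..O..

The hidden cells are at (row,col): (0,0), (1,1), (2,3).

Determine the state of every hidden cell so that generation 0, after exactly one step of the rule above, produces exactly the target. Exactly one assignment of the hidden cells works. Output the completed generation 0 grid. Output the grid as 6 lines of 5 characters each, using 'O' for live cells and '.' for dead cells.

Answer: O.O..
O..O.
...O.
....O
.....
..O..

Derivation:
Hidden generation-0 cells (in order): (0,0), (1,1), (2,3).
A hidden cell only influences target cells in its own 3x3 neighborhood. Try each of the 2^3 = 8 assignments, step the completed generation 0 forward once under B3/S23, and compare with the target:
  (0,0)=. (1,1)=. (2,3)=. -> step gives (0,1)='.' but target has 'O' -> reject
  (0,0)=. (1,1)=. (2,3)=O -> step gives (0,1)='.' but target has 'O' -> reject
  (0,0)=. (1,1)=O (2,3)=. -> step gives (0,2)='O' but target has '.' -> reject
  (0,0)=. (1,1)=O (2,3)=O -> step gives (0,2)='O' but target has '.' -> reject
  (0,0)=O (1,1)=. (2,3)=. -> step gives (1,2)='.' but target has 'O' -> reject
  (0,0)=O (1,1)=. (2,3)=O -> step reproduces the target at every cell -> ACCEPT
  (0,0)=O (1,1)=O (2,3)=. -> step gives (0,0)='O' but target has '.' -> reject
  (0,0)=O (1,1)=O (2,3)=O -> step gives (0,0)='O' but target has '.' -> reject
Unique solution: (0,0)=live, (1,1)=dead, (2,3)=live.
Check: live-neighbor counts of every cell in the completed generation 0:
13121
13322
11223
00121
01121
01010
Applying B3/S23 to generation 0 with these counts gives:
.O...
.OOO.
...OO
.....
.....
.....
which matches the target exactly.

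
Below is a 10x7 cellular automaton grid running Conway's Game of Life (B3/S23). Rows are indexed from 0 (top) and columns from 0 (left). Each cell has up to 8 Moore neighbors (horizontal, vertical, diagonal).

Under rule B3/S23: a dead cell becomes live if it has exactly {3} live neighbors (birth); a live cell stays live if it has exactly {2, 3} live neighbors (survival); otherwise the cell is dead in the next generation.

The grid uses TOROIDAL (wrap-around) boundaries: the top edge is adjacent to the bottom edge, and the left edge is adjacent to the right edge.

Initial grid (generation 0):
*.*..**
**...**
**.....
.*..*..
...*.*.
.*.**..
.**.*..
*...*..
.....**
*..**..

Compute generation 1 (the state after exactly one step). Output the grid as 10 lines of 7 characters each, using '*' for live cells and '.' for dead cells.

Answer: ..**...
..*..*.
..*..*.
***.*..
...*.*.
.*...*.
***.**.
**.**.*
*..*.**
**.**..

Derivation:
Simulating step by step:
Generation 0 (given above): 27 live cells
Generation 1: 32 live cells
(generation 1 grid is the final answer)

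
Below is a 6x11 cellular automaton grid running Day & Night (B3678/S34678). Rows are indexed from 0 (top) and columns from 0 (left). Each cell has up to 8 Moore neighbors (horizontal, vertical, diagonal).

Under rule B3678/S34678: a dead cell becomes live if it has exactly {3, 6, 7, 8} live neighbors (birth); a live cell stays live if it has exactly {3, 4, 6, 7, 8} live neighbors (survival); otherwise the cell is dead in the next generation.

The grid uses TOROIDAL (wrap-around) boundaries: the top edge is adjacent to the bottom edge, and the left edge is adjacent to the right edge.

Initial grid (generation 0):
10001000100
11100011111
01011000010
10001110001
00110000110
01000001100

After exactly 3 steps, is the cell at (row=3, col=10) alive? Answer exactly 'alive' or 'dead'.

Answer: alive

Derivation:
Simulating step by step:
Generation 0 (given above): 27 live cells
Generation 1: 36 live cells
10100011000
11101101111
11011000011
01001100101
11001110111
00110001100
Generation 2: 40 live cells
11101110100
11101101111
10010011011
11000011111
11001110101
00111000100
Generation 3: 37 live cells
11010010100
11101010001
11001001111
11101001011
01001111111
01100100001

Cell (3,10) at generation 3: 1 -> alive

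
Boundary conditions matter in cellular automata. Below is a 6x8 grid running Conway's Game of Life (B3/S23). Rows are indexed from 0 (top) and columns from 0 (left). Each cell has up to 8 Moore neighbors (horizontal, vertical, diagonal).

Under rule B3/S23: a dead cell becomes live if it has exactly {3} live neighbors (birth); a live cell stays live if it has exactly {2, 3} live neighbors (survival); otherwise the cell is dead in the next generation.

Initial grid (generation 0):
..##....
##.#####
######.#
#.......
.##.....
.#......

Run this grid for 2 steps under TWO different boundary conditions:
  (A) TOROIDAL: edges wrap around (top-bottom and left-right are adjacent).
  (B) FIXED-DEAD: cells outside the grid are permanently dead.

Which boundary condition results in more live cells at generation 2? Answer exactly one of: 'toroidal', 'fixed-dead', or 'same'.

Answer: toroidal

Derivation:
Under TOROIDAL boundary, generation 2:
..#.#.#.
......#.
........
##......
####....
.#.##.##
Population = 15

Under FIXED-DEAD boundary, generation 2:
.##...#.
.##....#
........
#.......
#.##....
#.#.....
Population = 12

Comparison: toroidal=15, fixed-dead=12 -> toroidal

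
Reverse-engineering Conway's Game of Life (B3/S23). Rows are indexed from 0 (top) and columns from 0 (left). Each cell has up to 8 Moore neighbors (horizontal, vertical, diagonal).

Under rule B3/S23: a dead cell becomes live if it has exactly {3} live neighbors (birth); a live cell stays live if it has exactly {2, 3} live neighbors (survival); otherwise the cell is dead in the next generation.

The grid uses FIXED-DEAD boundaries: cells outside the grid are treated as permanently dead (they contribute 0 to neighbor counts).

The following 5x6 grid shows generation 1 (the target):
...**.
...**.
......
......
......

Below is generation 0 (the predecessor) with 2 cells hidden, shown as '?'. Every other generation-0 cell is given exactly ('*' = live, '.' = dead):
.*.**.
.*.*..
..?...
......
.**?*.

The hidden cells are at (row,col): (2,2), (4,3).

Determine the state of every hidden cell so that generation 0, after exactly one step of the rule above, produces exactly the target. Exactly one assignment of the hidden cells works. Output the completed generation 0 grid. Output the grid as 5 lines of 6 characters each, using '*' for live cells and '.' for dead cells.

Answer: .*.**.
.*.*..
......
......
.**.*.

Derivation:
Hidden generation-0 cells (in order): (2,2), (4,3).
A hidden cell only influences target cells in its own 3x3 neighborhood. Try each of the 2^2 = 4 assignments, step the completed generation 0 forward once under B3/S23, and compare with the target:
  (2,2)=. (4,3)=. -> step reproduces the target at every cell -> ACCEPT
  (2,2)=. (4,3)=* -> step gives (3,2)='*' but target has '.' -> reject
  (2,2)=* (4,3)=. -> step gives (1,1)='*' but target has '.' -> reject
  (2,2)=* (4,3)=* -> step gives (1,1)='*' but target has '.' -> reject
Unique solution: (2,2)=dead, (4,3)=dead.
Check: live-neighbor counts of every cell in the completed generation 0:
214221
214231
112110
122211
111201
Applying B3/S23 to generation 0 with these counts gives:
...**.
...**.
......
......
......
which matches the target exactly.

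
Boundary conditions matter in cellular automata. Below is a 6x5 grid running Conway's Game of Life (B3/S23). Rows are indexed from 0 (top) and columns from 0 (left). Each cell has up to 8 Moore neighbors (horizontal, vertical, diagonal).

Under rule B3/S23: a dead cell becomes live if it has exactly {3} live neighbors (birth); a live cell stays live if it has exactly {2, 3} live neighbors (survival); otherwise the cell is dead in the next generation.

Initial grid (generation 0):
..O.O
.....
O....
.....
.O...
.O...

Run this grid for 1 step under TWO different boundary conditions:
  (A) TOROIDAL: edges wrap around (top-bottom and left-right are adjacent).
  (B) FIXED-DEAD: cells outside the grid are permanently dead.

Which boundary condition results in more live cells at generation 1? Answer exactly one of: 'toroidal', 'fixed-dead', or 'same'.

Answer: toroidal

Derivation:
Under TOROIDAL boundary, generation 1:
.....
.....
.....
.....
.....
OOO..
Population = 3

Under FIXED-DEAD boundary, generation 1:
.....
.....
.....
.....
.....
.....
Population = 0

Comparison: toroidal=3, fixed-dead=0 -> toroidal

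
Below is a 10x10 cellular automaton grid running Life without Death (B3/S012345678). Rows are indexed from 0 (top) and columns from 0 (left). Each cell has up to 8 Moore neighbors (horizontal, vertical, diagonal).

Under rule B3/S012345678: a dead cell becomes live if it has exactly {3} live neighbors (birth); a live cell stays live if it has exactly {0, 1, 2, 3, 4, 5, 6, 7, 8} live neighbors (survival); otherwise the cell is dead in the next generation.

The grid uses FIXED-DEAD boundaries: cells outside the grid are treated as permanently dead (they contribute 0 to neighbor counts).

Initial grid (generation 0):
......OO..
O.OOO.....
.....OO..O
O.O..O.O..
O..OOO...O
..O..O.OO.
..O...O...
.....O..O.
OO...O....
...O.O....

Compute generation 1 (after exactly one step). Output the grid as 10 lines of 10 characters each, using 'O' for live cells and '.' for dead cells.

Simulating step by step:
Generation 0 (given above): 31 live cells
Generation 1: 46 live cells
(generation 1 grid is the final answer)

Answer: ...O..OO..
O.OOO..O..
..O..OO..O
OOOO.O.OO.
O.OOOO.O.O
.OO..O.OO.
..O..OO.O.
.O...OO.O.
OO...OO...
...OOO....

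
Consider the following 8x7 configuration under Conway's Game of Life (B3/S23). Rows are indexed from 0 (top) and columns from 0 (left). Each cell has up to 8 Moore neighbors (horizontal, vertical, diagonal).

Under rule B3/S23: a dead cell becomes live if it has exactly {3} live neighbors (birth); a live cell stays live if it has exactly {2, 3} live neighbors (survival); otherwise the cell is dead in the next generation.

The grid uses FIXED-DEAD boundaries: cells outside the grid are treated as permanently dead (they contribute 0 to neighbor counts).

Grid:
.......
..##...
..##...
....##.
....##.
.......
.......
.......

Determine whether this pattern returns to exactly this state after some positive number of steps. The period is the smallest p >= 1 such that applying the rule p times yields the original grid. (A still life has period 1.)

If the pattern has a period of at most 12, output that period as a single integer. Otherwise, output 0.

Simulating and comparing each generation to the original:
Gen 0 (original, given above): 8 live cells
Gen 1: 6 live cells, differs from original
Gen 2: 8 live cells, MATCHES original -> period = 2

Answer: 2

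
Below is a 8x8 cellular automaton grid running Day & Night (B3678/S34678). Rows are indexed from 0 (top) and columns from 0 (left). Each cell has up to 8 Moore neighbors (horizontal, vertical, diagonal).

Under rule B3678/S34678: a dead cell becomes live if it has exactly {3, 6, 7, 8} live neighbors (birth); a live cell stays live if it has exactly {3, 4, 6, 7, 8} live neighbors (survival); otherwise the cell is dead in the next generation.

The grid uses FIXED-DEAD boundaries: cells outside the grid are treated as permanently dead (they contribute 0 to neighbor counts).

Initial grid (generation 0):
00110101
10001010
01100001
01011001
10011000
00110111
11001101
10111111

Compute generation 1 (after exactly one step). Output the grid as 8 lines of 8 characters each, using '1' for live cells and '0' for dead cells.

Simulating step by step:
Generation 0 (given above): 34 live cells
Generation 1: 33 live cells
(generation 1 grid is the final answer)

Answer: 00001010
00000111
11101110
11011000
01000001
10111110
01011111
00011110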